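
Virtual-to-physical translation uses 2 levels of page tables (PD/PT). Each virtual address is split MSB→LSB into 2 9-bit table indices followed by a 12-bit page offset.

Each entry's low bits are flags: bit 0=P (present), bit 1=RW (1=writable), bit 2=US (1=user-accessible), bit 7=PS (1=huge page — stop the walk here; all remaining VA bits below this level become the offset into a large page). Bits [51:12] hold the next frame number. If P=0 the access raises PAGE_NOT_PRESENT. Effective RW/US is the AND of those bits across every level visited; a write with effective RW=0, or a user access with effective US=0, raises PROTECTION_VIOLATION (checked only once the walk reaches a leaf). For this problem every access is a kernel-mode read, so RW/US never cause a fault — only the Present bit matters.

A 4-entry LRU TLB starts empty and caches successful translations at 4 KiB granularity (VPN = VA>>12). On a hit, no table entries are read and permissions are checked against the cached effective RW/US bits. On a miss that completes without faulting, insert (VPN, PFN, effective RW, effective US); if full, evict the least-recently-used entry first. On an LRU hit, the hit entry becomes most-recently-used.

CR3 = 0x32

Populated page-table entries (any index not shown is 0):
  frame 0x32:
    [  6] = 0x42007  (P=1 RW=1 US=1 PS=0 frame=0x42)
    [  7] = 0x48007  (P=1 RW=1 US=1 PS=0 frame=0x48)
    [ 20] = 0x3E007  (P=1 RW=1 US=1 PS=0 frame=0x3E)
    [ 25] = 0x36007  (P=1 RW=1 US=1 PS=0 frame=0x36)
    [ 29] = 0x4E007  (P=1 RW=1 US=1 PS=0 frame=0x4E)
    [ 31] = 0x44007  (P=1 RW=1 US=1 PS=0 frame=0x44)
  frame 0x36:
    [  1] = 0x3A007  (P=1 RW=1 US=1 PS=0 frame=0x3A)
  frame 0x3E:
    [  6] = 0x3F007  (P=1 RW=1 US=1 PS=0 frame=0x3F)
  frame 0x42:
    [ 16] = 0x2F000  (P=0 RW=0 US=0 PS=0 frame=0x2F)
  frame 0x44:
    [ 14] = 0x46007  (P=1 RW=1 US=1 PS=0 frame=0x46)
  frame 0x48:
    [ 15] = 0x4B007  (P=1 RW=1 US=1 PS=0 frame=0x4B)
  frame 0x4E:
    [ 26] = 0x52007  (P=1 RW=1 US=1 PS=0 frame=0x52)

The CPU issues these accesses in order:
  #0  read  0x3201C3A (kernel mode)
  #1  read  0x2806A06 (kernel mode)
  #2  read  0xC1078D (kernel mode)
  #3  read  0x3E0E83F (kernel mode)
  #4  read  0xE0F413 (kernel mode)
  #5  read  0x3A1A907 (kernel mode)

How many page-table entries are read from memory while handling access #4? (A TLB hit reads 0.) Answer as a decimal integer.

Per-access translation:
#0 VA=0x3201C3A (r,kernel):
  [0] read 0x32 idx=25: raw=0x36007 flags P=1 W=1 U=1 S=0
  [1] read 0x36 idx=1: raw=0x3A007 flags P=1 W=1 U=1 S=0
  ✓ 0x3AC3A  — 2 lookups
#1 VA=0x2806A06 (r,kernel):
  [0] read 0x32 idx=20: raw=0x3E007 flags P=1 W=1 U=1 S=0
  [1] read 0x3E idx=6: raw=0x3F007 flags P=1 W=1 U=1 S=0
  ✓ 0x3FA06  — 2 lookups
#2 VA=0xC1078D (r,kernel):
  [0] read 0x32 idx=6: raw=0x42007 flags P=1 W=1 U=1 S=0
  [1] read 0x42 idx=16: raw=0x2F000 flags P=0 W=0 U=0 S=0
  ✗ PAGE_NOT_PRESENT  [2 reads]
#3 VA=0x3E0E83F (r,kernel):
  [0] read 0x32 idx=31: raw=0x44007 flags P=1 W=1 U=1 S=0
  [1] read 0x44 idx=14: raw=0x46007 flags P=1 W=1 U=1 S=0
  ✓ 0x4683F  — 2 lookups
#4 VA=0xE0F413 (r,kernel):
  [0] read 0x32 idx=7: raw=0x48007 flags P=1 W=1 U=1 S=0
  [1] read 0x48 idx=15: raw=0x4B007 flags P=1 W=1 U=1 S=0
  ✓ 0x4B413  — 2 lookups
#5 VA=0x3A1A907 (r,kernel):
  [0] read 0x32 idx=29: raw=0x4E007 flags P=1 W=1 U=1 S=0
  [1] read 0x4E idx=26: raw=0x52007 flags P=1 W=1 U=1 S=0
  ✓ 0x52907  — 2 lookups

Entries read for #4: 2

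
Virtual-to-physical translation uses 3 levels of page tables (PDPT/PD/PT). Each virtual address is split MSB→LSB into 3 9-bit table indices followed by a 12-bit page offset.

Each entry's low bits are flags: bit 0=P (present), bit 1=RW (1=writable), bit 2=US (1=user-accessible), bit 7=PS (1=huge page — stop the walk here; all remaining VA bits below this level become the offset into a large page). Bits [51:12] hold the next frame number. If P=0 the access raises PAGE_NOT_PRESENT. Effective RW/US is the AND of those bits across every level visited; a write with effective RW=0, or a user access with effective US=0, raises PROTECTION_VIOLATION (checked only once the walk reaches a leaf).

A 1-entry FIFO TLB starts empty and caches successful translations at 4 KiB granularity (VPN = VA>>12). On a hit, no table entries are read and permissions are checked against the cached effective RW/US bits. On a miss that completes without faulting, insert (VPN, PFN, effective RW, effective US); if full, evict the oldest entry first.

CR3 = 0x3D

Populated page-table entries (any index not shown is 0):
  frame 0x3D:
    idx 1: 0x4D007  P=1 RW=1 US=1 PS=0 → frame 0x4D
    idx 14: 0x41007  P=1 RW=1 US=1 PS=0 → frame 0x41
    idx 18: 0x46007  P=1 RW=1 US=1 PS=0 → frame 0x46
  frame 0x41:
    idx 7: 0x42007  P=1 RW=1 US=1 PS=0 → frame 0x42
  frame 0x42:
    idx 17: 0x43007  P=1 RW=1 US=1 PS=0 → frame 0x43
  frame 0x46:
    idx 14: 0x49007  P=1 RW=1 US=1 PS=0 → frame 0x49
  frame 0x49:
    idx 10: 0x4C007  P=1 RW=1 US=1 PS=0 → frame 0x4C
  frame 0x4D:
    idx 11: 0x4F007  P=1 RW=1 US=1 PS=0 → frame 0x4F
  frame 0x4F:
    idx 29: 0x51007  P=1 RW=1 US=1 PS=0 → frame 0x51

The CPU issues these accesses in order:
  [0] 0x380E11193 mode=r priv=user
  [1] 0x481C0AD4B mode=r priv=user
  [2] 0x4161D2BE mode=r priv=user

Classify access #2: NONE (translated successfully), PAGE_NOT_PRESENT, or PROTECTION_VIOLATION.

Walk each access:
#0 VA=0x380E11193 (r,user):
  [0] read 0x3D idx=14: raw=0x41007 flags P=1 W=1 U=1 S=0
  [1] read 0x41 idx=7: raw=0x42007 flags P=1 W=1 U=1 S=0
  [2] read 0x42 idx=17: raw=0x43007 flags P=1 W=1 U=1 S=0
  → PA=0x43193  (3 entries read)
#1 VA=0x481C0AD4B (r,user):
  [0] read 0x3D idx=18: raw=0x46007 flags P=1 W=1 U=1 S=0
  [1] read 0x46 idx=14: raw=0x49007 flags P=1 W=1 U=1 S=0
  [2] read 0x49 idx=10: raw=0x4C007 flags P=1 W=1 U=1 S=0
  → PA=0x4CD4B  (3 entries read)
#2 VA=0x4161D2BE (r,user):
  [0] read 0x3D idx=1: raw=0x4D007 flags P=1 W=1 U=1 S=0
  [1] read 0x4D idx=11: raw=0x4F007 flags P=1 W=1 U=1 S=0
  [2] read 0x4F idx=29: raw=0x51007 flags P=1 W=1 U=1 S=0
  → PA=0x512BE  (3 entries read)

Access #2 fault: NONE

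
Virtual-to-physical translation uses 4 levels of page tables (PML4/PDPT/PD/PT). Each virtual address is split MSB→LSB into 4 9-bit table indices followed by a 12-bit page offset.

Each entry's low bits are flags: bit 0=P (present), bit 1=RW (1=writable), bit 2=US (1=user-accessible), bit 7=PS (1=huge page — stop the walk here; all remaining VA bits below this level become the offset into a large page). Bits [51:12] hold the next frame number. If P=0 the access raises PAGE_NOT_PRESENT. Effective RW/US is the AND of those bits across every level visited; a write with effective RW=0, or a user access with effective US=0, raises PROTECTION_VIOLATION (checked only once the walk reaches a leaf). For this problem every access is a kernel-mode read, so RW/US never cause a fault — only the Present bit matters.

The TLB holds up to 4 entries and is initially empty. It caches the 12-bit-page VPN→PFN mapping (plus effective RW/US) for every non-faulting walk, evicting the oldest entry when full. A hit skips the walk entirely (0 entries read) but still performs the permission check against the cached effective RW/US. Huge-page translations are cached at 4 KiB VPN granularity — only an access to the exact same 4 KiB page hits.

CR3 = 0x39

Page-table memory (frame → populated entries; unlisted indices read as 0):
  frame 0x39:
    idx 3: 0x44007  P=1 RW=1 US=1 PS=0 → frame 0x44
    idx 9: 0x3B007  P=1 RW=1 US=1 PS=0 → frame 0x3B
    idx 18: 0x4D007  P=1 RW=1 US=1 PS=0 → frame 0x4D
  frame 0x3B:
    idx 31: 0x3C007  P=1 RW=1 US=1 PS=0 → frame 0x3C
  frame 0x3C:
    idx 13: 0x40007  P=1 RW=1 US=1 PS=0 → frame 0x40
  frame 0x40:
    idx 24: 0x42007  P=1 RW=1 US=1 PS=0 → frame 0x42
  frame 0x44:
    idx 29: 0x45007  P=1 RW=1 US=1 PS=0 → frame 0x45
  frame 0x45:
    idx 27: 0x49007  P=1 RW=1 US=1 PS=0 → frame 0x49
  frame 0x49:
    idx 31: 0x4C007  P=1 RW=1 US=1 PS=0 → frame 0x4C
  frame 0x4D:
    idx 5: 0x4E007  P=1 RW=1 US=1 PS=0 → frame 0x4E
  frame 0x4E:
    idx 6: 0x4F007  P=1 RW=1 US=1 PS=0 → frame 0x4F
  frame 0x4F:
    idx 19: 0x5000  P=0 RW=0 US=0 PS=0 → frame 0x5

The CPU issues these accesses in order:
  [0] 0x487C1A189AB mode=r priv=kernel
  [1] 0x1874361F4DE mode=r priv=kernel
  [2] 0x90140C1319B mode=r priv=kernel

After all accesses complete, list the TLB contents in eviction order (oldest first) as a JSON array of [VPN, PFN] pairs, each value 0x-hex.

Trace:
#0 VA=0x487C1A189AB (r,kernel):
  lvl0: tbl 0x39, slot 9 ⇒ 0x3B007 (P1/RW1/US1/PS0)
  lvl1: tbl 0x3B, slot 31 ⇒ 0x3C007 (P1/RW1/US1/PS0)
  lvl2: tbl 0x3C, slot 13 ⇒ 0x40007 (P1/RW1/US1/PS0)
  lvl3: tbl 0x40, slot 24 ⇒ 0x42007 (P1/RW1/US1/PS0)
  ✓ 0x429AB  — 4 lookups
#1 VA=0x1874361F4DE (r,kernel):
  lvl0: tbl 0x39, slot 3 ⇒ 0x44007 (P1/RW1/US1/PS0)
  lvl1: tbl 0x44, slot 29 ⇒ 0x45007 (P1/RW1/US1/PS0)
  lvl2: tbl 0x45, slot 27 ⇒ 0x49007 (P1/RW1/US1/PS0)
  lvl3: tbl 0x49, slot 31 ⇒ 0x4C007 (P1/RW1/US1/PS0)
  ✓ 0x4C4DE  — 4 lookups
#2 VA=0x90140C1319B (r,kernel):
  lvl0: tbl 0x39, slot 18 ⇒ 0x4D007 (P1/RW1/US1/PS0)
  lvl1: tbl 0x4D, slot 5 ⇒ 0x4E007 (P1/RW1/US1/PS0)
  lvl2: tbl 0x4E, slot 6 ⇒ 0x4F007 (P1/RW1/US1/PS0)
  lvl3: tbl 0x4F, slot 19 ⇒ 0x5000 (P0/RW0/US0/PS0)
  → PAGE_NOT_PRESENT  (4 entries read)

TLB: [["0x487C1A18", "0x42"], ["0x1874361F", "0x4C"]]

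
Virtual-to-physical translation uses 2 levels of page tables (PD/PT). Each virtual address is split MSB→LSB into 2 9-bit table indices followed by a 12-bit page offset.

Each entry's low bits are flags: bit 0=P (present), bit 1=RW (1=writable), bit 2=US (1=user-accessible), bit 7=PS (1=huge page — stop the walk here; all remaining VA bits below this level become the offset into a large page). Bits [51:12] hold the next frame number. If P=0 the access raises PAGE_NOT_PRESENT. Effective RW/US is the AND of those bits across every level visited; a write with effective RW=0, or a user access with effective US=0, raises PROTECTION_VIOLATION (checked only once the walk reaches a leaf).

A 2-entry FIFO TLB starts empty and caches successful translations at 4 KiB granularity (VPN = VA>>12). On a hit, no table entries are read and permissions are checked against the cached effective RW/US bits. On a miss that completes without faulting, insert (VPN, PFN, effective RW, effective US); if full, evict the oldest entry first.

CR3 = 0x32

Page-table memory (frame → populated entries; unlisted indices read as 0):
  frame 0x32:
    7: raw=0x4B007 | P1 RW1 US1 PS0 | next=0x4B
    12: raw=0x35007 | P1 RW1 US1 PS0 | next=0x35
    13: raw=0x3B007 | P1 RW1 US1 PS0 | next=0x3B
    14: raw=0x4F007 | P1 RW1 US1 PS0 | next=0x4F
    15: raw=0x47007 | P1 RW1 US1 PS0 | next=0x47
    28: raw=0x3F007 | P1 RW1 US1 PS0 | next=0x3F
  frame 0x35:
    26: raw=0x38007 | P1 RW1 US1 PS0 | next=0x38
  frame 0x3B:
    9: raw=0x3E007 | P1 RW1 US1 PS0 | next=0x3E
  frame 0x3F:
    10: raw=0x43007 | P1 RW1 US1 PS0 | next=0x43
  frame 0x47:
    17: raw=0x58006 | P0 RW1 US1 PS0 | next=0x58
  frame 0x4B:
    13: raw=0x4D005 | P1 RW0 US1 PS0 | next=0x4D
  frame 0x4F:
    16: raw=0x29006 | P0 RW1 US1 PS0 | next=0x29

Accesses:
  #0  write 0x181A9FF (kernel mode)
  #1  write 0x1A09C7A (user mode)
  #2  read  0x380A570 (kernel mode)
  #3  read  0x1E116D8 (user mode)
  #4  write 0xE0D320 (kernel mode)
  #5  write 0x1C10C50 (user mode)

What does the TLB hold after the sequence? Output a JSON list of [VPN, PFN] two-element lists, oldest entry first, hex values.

Per-access translation:
#0 VA=0x181A9FF (w,kernel):
  L0 @0x32[12] → 0x35007  P=1,RW=1,US=1,PS=0
  L1 @0x35[26] → 0x38007  P=1,RW=1,US=1,PS=0
  ✓ 0x389FF  — 2 lookups
#1 VA=0x1A09C7A (w,user):
  L0 @0x32[13] → 0x3B007  P=1,RW=1,US=1,PS=0
  L1 @0x3B[9] → 0x3E007  P=1,RW=1,US=1,PS=0
  ✓ 0x3EC7A  — 2 lookups
#2 VA=0x380A570 (r,kernel):
  L0 @0x32[28] → 0x3F007  P=1,RW=1,US=1,PS=0
  L1 @0x3F[10] → 0x43007  P=1,RW=1,US=1,PS=0
  ✓ 0x43570  — 2 lookups
#3 VA=0x1E116D8 (r,user):
  L0 @0x32[15] → 0x47007  P=1,RW=1,US=1,PS=0
  L1 @0x47[17] → 0x58006  P=0,RW=1,US=1,PS=0
  ⇒ fault: PAGE_NOT_PRESENT  — 2 lookups
#4 VA=0xE0D320 (w,kernel):
  L0 @0x32[7] → 0x4B007  P=1,RW=1,US=1,PS=0
  L1 @0x4B[13] → 0x4D005  P=1,RW=0,US=1,PS=0
  ⇒ fault: PROTECTION_VIOLATION  — 2 lookups
#5 VA=0x1C10C50 (w,user):
  L0 @0x32[14] → 0x4F007  P=1,RW=1,US=1,PS=0
  L1 @0x4F[16] → 0x29006  P=0,RW=1,US=1,PS=0
  ⇒ fault: PAGE_NOT_PRESENT  — 2 lookups

TLB: [["0x1A09", "0x3E"], ["0x380A", "0x43"]]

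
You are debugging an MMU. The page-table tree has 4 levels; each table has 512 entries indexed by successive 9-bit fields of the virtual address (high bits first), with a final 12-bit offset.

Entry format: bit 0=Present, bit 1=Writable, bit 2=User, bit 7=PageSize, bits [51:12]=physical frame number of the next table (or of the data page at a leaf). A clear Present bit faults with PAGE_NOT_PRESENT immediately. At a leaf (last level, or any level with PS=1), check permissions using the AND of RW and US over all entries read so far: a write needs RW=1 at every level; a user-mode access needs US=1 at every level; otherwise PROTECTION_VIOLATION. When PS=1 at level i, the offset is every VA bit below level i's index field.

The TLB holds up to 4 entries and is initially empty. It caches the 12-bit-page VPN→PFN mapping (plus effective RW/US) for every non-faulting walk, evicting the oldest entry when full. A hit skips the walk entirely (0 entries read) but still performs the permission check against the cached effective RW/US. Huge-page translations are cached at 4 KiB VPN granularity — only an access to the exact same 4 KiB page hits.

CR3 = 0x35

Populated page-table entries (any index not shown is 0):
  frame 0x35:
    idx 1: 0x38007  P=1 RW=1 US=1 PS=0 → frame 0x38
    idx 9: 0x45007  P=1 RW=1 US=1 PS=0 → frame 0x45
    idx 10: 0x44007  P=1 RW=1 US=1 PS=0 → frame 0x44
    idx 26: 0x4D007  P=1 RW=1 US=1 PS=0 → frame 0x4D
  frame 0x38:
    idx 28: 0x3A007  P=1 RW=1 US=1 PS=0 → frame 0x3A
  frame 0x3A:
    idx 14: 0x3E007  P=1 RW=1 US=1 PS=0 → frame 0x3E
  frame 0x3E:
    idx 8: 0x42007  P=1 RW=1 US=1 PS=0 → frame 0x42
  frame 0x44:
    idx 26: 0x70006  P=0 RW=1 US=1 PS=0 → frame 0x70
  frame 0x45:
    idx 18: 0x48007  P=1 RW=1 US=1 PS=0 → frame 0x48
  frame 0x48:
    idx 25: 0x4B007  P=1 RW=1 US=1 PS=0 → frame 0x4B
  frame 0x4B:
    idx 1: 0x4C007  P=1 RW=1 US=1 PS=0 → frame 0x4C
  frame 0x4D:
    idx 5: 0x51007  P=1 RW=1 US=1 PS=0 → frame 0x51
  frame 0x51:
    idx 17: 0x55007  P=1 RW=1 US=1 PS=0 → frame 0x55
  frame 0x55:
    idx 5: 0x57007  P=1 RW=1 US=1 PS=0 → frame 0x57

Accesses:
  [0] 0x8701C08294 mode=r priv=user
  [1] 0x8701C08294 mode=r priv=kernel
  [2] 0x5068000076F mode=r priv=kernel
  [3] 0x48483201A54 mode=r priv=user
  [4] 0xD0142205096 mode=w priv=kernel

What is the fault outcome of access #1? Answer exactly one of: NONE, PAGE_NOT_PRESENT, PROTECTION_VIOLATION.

Per-access translation:
#0 VA=0x8701C08294 (r,user):
  L0 @0x35[1] → 0x38007  P=1,RW=1,US=1,PS=0
  L1 @0x38[28] → 0x3A007  P=1,RW=1,US=1,PS=0
  L2 @0x3A[14] → 0x3E007  P=1,RW=1,US=1,PS=0
  L3 @0x3E[8] → 0x42007  P=1,RW=1,US=1,PS=0
  ⇒ phys 0x42294  [4 reads]
#1 VA=0x8701C08294 (r,kernel):
  TLB hit vpn=0x8701C08 → PA=0x42294
#2 VA=0x5068000076F (r,kernel):
  L0 @0x35[10] → 0x44007  P=1,RW=1,US=1,PS=0
  L1 @0x44[26] → 0x70006  P=0,RW=1,US=1,PS=0
  ✗ PAGE_NOT_PRESENT  [2 reads]
#3 VA=0x48483201A54 (r,user):
  L0 @0x35[9] → 0x45007  P=1,RW=1,US=1,PS=0
  L1 @0x45[18] → 0x48007  P=1,RW=1,US=1,PS=0
  L2 @0x48[25] → 0x4B007  P=1,RW=1,US=1,PS=0
  L3 @0x4B[1] → 0x4C007  P=1,RW=1,US=1,PS=0
  ⇒ phys 0x4CA54  [4 reads]
#4 VA=0xD0142205096 (w,kernel):
  L0 @0x35[26] → 0x4D007  P=1,RW=1,US=1,PS=0
  L1 @0x4D[5] → 0x51007  P=1,RW=1,US=1,PS=0
  L2 @0x51[17] → 0x55007  P=1,RW=1,US=1,PS=0
  L3 @0x55[5] → 0x57007  P=1,RW=1,US=1,PS=0
  ⇒ phys 0x57096  [4 reads]

Access #1 fault: NONE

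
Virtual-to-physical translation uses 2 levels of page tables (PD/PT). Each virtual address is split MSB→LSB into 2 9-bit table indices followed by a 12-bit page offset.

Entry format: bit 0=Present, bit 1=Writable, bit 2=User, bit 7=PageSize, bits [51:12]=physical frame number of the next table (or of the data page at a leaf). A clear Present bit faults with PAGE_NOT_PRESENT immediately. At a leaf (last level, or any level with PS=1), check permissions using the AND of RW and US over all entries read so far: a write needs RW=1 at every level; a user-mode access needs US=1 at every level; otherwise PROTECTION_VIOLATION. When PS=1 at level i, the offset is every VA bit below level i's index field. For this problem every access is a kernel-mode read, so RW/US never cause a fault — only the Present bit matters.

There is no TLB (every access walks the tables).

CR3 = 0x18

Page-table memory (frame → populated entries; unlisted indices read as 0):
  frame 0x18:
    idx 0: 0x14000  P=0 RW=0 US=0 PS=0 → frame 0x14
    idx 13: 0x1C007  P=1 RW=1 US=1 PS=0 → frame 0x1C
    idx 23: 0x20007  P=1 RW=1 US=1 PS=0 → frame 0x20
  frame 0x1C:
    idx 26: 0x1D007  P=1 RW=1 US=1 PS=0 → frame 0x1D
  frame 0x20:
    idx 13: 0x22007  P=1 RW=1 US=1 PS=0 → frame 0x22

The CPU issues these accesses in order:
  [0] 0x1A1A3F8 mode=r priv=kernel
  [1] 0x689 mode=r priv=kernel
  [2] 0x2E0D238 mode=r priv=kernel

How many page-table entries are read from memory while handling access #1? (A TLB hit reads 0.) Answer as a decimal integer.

Trace:
#0 VA=0x1A1A3F8 (r,kernel):
  [0] read 0x18 idx=13: raw=0x1C007 flags P=1 W=1 U=1 S=0
  [1] read 0x1C idx=26: raw=0x1D007 flags P=1 W=1 U=1 S=0
  → PA=0x1D3F8  (2 entries read)
#1 VA=0x689 (r,kernel):
  [0] read 0x18 idx=0: raw=0x14000 flags P=0 W=0 U=0 S=0
  ✗ PAGE_NOT_PRESENT  [1 reads]
#2 VA=0x2E0D238 (r,kernel):
  [0] read 0x18 idx=23: raw=0x20007 flags P=1 W=1 U=1 S=0
  [1] read 0x20 idx=13: raw=0x22007 flags P=1 W=1 U=1 S=0
  → PA=0x22238  (2 entries read)

Entries read for #1: 1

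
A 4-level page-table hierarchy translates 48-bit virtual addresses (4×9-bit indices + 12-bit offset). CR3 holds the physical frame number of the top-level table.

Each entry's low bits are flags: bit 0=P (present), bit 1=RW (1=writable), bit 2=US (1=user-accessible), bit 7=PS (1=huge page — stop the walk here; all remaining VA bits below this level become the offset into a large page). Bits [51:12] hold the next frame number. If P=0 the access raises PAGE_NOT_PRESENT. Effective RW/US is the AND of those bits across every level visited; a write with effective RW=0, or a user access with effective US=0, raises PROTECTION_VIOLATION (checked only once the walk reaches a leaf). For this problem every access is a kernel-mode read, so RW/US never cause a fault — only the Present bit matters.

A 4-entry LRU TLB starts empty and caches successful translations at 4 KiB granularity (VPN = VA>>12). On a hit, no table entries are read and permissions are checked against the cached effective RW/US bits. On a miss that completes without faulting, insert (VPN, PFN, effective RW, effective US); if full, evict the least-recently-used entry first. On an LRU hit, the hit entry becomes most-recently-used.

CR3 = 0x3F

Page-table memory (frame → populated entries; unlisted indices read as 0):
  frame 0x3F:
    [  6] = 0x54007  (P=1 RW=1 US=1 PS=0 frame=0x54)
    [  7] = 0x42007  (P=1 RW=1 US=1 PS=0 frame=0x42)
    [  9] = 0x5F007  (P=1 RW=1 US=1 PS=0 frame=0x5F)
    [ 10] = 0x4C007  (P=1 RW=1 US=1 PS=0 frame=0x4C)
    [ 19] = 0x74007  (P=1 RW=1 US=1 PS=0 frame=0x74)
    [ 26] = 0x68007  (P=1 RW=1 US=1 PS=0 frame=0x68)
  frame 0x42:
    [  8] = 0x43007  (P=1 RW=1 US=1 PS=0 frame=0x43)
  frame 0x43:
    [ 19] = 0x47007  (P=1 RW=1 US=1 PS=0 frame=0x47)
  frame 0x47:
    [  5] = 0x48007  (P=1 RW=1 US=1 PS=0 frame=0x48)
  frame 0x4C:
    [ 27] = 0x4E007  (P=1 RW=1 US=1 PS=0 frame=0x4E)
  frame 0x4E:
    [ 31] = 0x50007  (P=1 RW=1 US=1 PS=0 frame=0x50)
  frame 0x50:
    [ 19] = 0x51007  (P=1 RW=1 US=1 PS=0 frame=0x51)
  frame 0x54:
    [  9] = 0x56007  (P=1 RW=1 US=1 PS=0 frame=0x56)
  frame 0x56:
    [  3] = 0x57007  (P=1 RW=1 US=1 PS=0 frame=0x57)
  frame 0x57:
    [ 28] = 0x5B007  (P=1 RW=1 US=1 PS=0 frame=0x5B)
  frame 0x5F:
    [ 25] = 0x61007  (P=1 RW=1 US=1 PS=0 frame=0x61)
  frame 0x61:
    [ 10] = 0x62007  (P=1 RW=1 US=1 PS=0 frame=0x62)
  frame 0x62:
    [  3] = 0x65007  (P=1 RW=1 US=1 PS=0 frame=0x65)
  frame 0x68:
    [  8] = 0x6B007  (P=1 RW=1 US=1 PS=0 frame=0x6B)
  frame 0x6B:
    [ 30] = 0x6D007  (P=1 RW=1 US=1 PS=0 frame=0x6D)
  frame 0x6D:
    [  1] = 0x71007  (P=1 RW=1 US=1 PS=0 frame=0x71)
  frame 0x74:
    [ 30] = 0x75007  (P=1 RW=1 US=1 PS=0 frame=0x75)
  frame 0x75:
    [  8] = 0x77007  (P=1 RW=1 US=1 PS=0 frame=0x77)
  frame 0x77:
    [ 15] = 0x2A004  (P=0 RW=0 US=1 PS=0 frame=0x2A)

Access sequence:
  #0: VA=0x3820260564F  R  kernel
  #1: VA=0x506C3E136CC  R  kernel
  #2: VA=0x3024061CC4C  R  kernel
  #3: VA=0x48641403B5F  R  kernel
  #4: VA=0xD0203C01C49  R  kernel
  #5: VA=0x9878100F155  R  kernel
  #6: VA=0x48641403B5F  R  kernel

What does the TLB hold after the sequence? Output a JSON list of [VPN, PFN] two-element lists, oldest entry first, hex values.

Trace:
#0 VA=0x3820260564F (r,kernel):
  lvl0: tbl 0x3F, slot 7 ⇒ 0x42007 (P1/RW1/US1/PS0)
  lvl1: tbl 0x42, slot 8 ⇒ 0x43007 (P1/RW1/US1/PS0)
  lvl2: tbl 0x43, slot 19 ⇒ 0x47007 (P1/RW1/US1/PS0)
  lvl3: tbl 0x47, slot 5 ⇒ 0x48007 (P1/RW1/US1/PS0)
  ✓ 0x4864F  — 4 lookups
#1 VA=0x506C3E136CC (r,kernel):
  lvl0: tbl 0x3F, slot 10 ⇒ 0x4C007 (P1/RW1/US1/PS0)
  lvl1: tbl 0x4C, slot 27 ⇒ 0x4E007 (P1/RW1/US1/PS0)
  lvl2: tbl 0x4E, slot 31 ⇒ 0x50007 (P1/RW1/US1/PS0)
  lvl3: tbl 0x50, slot 19 ⇒ 0x51007 (P1/RW1/US1/PS0)
  ✓ 0x516CC  — 4 lookups
#2 VA=0x3024061CC4C (r,kernel):
  lvl0: tbl 0x3F, slot 6 ⇒ 0x54007 (P1/RW1/US1/PS0)
  lvl1: tbl 0x54, slot 9 ⇒ 0x56007 (P1/RW1/US1/PS0)
  lvl2: tbl 0x56, slot 3 ⇒ 0x57007 (P1/RW1/US1/PS0)
  lvl3: tbl 0x57, slot 28 ⇒ 0x5B007 (P1/RW1/US1/PS0)
  ✓ 0x5BC4C  — 4 lookups
#3 VA=0x48641403B5F (r,kernel):
  lvl0: tbl 0x3F, slot 9 ⇒ 0x5F007 (P1/RW1/US1/PS0)
  lvl1: tbl 0x5F, slot 25 ⇒ 0x61007 (P1/RW1/US1/PS0)
  lvl2: tbl 0x61, slot 10 ⇒ 0x62007 (P1/RW1/US1/PS0)
  lvl3: tbl 0x62, slot 3 ⇒ 0x65007 (P1/RW1/US1/PS0)
  ✓ 0x65B5F  — 4 lookups
#4 VA=0xD0203C01C49 (r,kernel):
  lvl0: tbl 0x3F, slot 26 ⇒ 0x68007 (P1/RW1/US1/PS0)
  lvl1: tbl 0x68, slot 8 ⇒ 0x6B007 (P1/RW1/US1/PS0)
  lvl2: tbl 0x6B, slot 30 ⇒ 0x6D007 (P1/RW1/US1/PS0)
  lvl3: tbl 0x6D, slot 1 ⇒ 0x71007 (P1/RW1/US1/PS0)
  ✓ 0x71C49  — 4 lookups
#5 VA=0x9878100F155 (r,kernel):
  lvl0: tbl 0x3F, slot 19 ⇒ 0x74007 (P1/RW1/US1/PS0)
  lvl1: tbl 0x74, slot 30 ⇒ 0x75007 (P1/RW1/US1/PS0)
  lvl2: tbl 0x75, slot 8 ⇒ 0x77007 (P1/RW1/US1/PS0)
  lvl3: tbl 0x77, slot 15 ⇒ 0x2A004 (P0/RW0/US1/PS0)
  → PAGE_NOT_PRESENT  (4 entries read)
#6 VA=0x48641403B5F (r,kernel):
  TLB hit vpn=0x48641403 → PA=0x65B5F

TLB: [["0x506C3E13", "0x51"], ["0x3024061C", "0x5B"], ["0xD0203C01", "0x71"], ["0x48641403", "0x65"]]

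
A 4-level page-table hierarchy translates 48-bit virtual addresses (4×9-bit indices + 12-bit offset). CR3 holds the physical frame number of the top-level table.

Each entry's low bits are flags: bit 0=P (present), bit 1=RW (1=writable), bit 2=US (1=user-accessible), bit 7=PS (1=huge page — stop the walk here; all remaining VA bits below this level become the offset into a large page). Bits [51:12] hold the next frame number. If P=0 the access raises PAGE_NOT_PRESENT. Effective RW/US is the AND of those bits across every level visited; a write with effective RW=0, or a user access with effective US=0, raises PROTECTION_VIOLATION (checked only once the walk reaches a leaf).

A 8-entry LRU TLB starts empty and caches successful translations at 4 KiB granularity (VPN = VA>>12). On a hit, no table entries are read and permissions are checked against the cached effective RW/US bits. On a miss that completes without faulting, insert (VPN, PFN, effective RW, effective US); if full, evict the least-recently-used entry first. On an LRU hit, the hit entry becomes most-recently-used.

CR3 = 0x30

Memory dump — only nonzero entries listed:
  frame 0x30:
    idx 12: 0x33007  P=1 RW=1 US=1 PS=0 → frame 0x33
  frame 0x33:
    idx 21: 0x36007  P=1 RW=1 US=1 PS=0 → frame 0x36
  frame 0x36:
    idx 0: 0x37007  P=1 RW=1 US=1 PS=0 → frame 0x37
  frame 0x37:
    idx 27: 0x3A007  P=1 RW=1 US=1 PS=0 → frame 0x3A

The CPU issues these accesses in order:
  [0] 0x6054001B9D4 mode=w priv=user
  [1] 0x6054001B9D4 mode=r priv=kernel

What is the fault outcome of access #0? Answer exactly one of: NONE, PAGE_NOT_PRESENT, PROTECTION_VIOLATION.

Trace:
#0 VA=0x6054001B9D4 (w,user):
  [0] read 0x30 idx=12: raw=0x33007 flags P=1 W=1 U=1 S=0
  [1] read 0x33 idx=21: raw=0x36007 flags P=1 W=1 U=1 S=0
  [2] read 0x36 idx=0: raw=0x37007 flags P=1 W=1 U=1 S=0
  [3] read 0x37 idx=27: raw=0x3A007 flags P=1 W=1 U=1 S=0
  ✓ 0x3A9D4  — 4 lookups
#1 VA=0x6054001B9D4 (r,kernel):
  TLB hit vpn=0x6054001B → PA=0x3A9D4

Access #0 fault: NONE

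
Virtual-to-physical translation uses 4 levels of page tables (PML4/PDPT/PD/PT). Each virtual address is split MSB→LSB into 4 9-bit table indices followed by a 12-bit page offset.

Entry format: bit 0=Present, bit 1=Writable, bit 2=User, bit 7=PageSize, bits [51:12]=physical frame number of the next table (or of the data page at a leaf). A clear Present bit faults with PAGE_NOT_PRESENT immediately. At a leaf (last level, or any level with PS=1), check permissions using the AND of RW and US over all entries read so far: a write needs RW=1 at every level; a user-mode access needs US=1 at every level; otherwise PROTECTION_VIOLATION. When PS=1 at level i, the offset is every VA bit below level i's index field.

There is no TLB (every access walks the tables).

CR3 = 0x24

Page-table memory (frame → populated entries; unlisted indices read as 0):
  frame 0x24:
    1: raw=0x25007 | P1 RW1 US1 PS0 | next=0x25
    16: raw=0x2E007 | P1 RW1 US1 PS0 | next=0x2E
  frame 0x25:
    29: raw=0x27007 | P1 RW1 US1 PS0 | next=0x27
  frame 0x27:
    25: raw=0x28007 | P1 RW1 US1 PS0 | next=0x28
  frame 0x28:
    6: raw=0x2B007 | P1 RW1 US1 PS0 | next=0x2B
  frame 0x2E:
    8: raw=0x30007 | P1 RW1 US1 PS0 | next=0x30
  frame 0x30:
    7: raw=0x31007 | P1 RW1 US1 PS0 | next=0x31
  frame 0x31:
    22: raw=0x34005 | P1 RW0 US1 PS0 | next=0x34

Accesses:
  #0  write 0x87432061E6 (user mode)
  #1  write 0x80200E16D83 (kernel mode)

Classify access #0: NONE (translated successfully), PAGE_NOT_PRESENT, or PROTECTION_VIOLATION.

Per-access translation:
#0 VA=0x87432061E6 (w,user):
  L0 @0x24[1] → 0x25007  P=1,RW=1,US=1,PS=0
  L1 @0x25[29] → 0x27007  P=1,RW=1,US=1,PS=0
  L2 @0x27[25] → 0x28007  P=1,RW=1,US=1,PS=0
  L3 @0x28[6] → 0x2B007  P=1,RW=1,US=1,PS=0
  ⇒ phys 0x2B1E6  [4 reads]
#1 VA=0x80200E16D83 (w,kernel):
  L0 @0x24[16] → 0x2E007  P=1,RW=1,US=1,PS=0
  L1 @0x2E[8] → 0x30007  P=1,RW=1,US=1,PS=0
  L2 @0x30[7] → 0x31007  P=1,RW=1,US=1,PS=0
  L3 @0x31[22] → 0x34005  P=1,RW=0,US=1,PS=0
  ✗ PROTECTION_VIOLATION  [4 reads]

Access #0 fault: NONE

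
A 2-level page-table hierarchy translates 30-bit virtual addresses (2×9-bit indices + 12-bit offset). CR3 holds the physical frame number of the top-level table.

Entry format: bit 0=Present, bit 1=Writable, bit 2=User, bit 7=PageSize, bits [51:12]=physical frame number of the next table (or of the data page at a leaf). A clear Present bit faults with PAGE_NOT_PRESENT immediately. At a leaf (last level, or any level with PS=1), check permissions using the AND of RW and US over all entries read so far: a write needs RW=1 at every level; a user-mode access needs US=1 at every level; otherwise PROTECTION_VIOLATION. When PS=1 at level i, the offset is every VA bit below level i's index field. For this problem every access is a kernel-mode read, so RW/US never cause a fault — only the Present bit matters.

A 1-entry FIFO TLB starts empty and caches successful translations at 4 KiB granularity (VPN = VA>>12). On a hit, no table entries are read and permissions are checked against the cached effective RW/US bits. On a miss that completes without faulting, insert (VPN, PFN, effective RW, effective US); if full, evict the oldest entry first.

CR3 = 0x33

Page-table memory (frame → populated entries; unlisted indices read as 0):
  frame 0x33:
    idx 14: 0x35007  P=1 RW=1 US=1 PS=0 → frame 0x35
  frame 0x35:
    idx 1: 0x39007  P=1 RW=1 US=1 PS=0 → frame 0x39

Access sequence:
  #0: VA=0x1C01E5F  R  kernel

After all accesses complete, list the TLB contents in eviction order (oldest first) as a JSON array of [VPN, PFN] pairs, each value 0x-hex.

Walk each access:
#0 VA=0x1C01E5F (r,kernel):
  L0: frame=0x33 idx=14 entry=0x35007 [P=1 RW=1 US=1 PS=0]
  L1: frame=0x35 idx=1 entry=0x39007 [P=1 RW=1 US=1 PS=0]
  → PA=0x39E5F  (2 entries read)

TLB: [["0x1C01", "0x39"]]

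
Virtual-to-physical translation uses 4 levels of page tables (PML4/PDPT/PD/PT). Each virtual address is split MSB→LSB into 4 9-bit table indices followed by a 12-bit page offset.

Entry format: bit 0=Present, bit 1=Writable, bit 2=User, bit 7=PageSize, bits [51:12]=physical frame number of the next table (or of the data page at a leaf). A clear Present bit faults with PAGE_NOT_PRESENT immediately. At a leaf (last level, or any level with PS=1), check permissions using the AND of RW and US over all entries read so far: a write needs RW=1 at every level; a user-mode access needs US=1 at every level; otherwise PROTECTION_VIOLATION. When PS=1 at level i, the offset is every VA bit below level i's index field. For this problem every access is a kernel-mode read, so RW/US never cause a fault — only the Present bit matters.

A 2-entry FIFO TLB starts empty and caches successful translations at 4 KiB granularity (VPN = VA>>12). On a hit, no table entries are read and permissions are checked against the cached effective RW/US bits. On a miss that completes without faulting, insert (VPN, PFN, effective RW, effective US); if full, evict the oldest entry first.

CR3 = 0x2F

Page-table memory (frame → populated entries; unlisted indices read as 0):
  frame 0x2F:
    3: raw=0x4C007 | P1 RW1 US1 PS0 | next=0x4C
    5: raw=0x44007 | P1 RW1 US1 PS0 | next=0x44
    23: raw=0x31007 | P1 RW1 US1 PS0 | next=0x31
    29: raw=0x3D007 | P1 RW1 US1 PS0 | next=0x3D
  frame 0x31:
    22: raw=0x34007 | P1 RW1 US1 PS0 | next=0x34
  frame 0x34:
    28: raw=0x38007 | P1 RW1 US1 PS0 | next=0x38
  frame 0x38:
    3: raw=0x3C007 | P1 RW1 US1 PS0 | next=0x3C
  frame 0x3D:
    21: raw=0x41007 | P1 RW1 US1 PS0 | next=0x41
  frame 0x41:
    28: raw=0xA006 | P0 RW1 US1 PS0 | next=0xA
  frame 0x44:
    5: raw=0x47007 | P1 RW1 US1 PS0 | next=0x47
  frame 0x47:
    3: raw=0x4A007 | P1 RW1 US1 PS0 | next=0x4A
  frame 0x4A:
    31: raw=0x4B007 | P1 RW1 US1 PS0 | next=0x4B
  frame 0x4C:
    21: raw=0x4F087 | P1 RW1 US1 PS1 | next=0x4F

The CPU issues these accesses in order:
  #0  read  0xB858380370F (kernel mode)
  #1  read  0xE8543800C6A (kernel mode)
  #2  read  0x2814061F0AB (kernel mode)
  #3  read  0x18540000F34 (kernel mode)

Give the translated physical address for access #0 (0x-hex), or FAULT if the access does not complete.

Walk each access:
#0 VA=0xB858380370F (r,kernel):
  L0: frame=0x2F idx=23 entry=0x31007 [P=1 RW=1 US=1 PS=0]
  L1: frame=0x31 idx=22 entry=0x34007 [P=1 RW=1 US=1 PS=0]
  L2: frame=0x34 idx=28 entry=0x38007 [P=1 RW=1 US=1 PS=0]
  L3: frame=0x38 idx=3 entry=0x3C007 [P=1 RW=1 US=1 PS=0]
  → PA=0x3C70F  (4 entries read)
#1 VA=0xE8543800C6A (r,kernel):
  L0: frame=0x2F idx=29 entry=0x3D007 [P=1 RW=1 US=1 PS=0]
  L1: frame=0x3D idx=21 entry=0x41007 [P=1 RW=1 US=1 PS=0]
  L2: frame=0x41 idx=28 entry=0xA006 [P=0 RW=1 US=1 PS=0]
  → PAGE_NOT_PRESENT  (3 entries read)
#2 VA=0x2814061F0AB (r,kernel):
  L0: frame=0x2F idx=5 entry=0x44007 [P=1 RW=1 US=1 PS=0]
  L1: frame=0x44 idx=5 entry=0x47007 [P=1 RW=1 US=1 PS=0]
  L2: frame=0x47 idx=3 entry=0x4A007 [P=1 RW=1 US=1 PS=0]
  L3: frame=0x4A idx=31 entry=0x4B007 [P=1 RW=1 US=1 PS=0]
  → PA=0x4B0AB  (4 entries read)
#3 VA=0x18540000F34 (r,kernel):
  L0: frame=0x2F idx=3 entry=0x4C007 [P=1 RW=1 US=1 PS=0]
  L1: frame=0x4C idx=21 entry=0x4F087 [P=1 RW=1 US=1 PS=1]
  → PA=0x4FF34 (huge @L1)  (2 entries read)

Access #0 PA: 0x3C70F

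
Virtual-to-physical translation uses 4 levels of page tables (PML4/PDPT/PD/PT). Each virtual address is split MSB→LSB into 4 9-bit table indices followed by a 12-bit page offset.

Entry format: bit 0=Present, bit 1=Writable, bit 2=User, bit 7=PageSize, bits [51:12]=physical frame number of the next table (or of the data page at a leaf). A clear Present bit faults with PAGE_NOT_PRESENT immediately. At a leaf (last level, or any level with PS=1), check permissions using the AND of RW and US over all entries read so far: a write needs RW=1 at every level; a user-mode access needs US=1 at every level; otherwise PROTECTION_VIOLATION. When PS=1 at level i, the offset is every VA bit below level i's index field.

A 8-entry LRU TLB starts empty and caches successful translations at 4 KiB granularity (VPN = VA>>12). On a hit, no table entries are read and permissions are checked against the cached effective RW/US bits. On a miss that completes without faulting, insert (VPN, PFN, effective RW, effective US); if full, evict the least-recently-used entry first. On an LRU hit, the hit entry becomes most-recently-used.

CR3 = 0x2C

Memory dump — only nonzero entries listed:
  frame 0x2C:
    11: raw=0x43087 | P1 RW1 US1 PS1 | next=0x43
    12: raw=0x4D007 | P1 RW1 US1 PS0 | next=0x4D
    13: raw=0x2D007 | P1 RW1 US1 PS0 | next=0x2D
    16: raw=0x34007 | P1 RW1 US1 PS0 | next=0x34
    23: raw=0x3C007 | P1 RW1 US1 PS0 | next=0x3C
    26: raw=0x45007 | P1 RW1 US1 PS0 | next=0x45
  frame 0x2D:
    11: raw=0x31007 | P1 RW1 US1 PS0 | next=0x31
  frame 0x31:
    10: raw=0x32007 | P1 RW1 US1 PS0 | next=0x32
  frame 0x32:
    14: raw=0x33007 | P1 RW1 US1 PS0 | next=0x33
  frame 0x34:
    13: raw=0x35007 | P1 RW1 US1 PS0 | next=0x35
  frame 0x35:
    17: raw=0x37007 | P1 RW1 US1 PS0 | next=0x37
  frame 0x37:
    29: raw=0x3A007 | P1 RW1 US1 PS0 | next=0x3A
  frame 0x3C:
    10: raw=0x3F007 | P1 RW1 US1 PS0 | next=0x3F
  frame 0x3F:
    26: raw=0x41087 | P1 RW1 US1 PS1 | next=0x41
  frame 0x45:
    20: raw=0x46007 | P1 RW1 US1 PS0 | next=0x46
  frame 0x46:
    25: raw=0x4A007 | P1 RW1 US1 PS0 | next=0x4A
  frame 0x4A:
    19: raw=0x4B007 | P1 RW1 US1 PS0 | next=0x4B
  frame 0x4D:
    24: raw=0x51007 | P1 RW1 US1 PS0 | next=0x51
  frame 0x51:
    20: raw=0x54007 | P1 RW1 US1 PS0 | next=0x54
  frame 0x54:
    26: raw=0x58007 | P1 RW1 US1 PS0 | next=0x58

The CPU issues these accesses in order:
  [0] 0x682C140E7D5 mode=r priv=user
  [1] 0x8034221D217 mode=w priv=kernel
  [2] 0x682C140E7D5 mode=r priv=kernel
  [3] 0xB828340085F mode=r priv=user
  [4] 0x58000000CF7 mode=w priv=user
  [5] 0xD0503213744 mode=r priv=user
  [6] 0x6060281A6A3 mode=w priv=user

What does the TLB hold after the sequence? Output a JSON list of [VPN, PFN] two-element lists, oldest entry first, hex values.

Walk each access:
#0 VA=0x682C140E7D5 (r,user):
  [0] read 0x2C idx=13: raw=0x2D007 flags P=1 W=1 U=1 S=0
  [1] read 0x2D idx=11: raw=0x31007 flags P=1 W=1 U=1 S=0
  [2] read 0x31 idx=10: raw=0x32007 flags P=1 W=1 U=1 S=0
  [3] read 0x32 idx=14: raw=0x33007 flags P=1 W=1 U=1 S=0
  ✓ 0x337D5  — 4 lookups
#1 VA=0x8034221D217 (w,kernel):
  [0] read 0x2C idx=16: raw=0x34007 flags P=1 W=1 U=1 S=0
  [1] read 0x34 idx=13: raw=0x35007 flags P=1 W=1 U=1 S=0
  [2] read 0x35 idx=17: raw=0x37007 flags P=1 W=1 U=1 S=0
  [3] read 0x37 idx=29: raw=0x3A007 flags P=1 W=1 U=1 S=0
  ✓ 0x3A217  — 4 lookups
#2 VA=0x682C140E7D5 (r,kernel):
  TLB hit vpn=0x682C140E → PA=0x337D5
#3 VA=0xB828340085F (r,user):
  [0] read 0x2C idx=23: raw=0x3C007 flags P=1 W=1 U=1 S=0
  [1] read 0x3C idx=10: raw=0x3F007 flags P=1 W=1 U=1 S=0
  [2] read 0x3F idx=26: raw=0x41087 flags P=1 W=1 U=1 S=1
  ✓ 0x4185F (huge @L2)  — 3 lookups
#4 VA=0x58000000CF7 (w,user):
  [0] read 0x2C idx=11: raw=0x43087 flags P=1 W=1 U=1 S=1
  ✓ 0x43CF7 (huge @L0)  — 1 lookups
#5 VA=0xD0503213744 (r,user):
  [0] read 0x2C idx=26: raw=0x45007 flags P=1 W=1 U=1 S=0
  [1] read 0x45 idx=20: raw=0x46007 flags P=1 W=1 U=1 S=0
  [2] read 0x46 idx=25: raw=0x4A007 flags P=1 W=1 U=1 S=0
  [3] read 0x4A idx=19: raw=0x4B007 flags P=1 W=1 U=1 S=0
  ✓ 0x4B744  — 4 lookups
#6 VA=0x6060281A6A3 (w,user):
  [0] read 0x2C idx=12: raw=0x4D007 flags P=1 W=1 U=1 S=0
  [1] read 0x4D idx=24: raw=0x51007 flags P=1 W=1 U=1 S=0
  [2] read 0x51 idx=20: raw=0x54007 flags P=1 W=1 U=1 S=0
  [3] read 0x54 idx=26: raw=0x58007 flags P=1 W=1 U=1 S=0
  ✓ 0x586A3  — 4 lookups

TLB: [["0x8034221D", "0x3A"], ["0x682C140E", "0x33"], ["0xB8283400", "0x41"], ["0x58000000", "0x43"], ["0xD0503213", "0x4B"], ["0x6060281A", "0x58"]]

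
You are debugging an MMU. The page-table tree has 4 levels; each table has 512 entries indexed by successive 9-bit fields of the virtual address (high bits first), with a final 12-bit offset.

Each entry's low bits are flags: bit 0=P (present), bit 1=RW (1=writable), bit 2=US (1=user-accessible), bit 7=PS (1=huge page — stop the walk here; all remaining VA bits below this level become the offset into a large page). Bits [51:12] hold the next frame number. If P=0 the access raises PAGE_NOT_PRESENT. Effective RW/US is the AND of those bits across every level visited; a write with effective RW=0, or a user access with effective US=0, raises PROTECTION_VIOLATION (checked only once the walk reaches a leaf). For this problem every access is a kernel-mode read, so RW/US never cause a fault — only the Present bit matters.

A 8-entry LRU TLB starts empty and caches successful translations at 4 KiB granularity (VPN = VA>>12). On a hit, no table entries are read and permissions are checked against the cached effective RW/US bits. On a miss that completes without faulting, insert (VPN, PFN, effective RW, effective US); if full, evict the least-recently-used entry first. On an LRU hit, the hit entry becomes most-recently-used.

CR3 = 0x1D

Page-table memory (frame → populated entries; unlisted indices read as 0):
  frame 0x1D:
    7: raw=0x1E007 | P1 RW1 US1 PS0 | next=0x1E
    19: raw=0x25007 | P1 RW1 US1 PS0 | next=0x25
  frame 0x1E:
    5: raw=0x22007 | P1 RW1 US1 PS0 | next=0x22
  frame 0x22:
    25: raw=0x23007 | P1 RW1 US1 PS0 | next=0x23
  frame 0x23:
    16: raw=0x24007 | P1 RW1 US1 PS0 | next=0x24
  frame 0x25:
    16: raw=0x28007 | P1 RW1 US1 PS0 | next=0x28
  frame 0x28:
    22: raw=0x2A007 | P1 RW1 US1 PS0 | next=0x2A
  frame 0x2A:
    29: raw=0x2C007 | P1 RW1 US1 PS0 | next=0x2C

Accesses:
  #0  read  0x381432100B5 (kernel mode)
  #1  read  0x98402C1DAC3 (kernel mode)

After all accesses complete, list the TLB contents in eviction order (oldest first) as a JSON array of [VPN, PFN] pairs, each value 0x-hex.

Trace:
#0 VA=0x381432100B5 (r,kernel):
  L0 @0x1D[7] → 0x1E007  P=1,RW=1,US=1,PS=0
  L1 @0x1E[5] → 0x22007  P=1,RW=1,US=1,PS=0
  L2 @0x22[25] → 0x23007  P=1,RW=1,US=1,PS=0
  L3 @0x23[16] → 0x24007  P=1,RW=1,US=1,PS=0
  ⇒ phys 0x240B5  [4 reads]
#1 VA=0x98402C1DAC3 (r,kernel):
  L0 @0x1D[19] → 0x25007  P=1,RW=1,US=1,PS=0
  L1 @0x25[16] → 0x28007  P=1,RW=1,US=1,PS=0
  L2 @0x28[22] → 0x2A007  P=1,RW=1,US=1,PS=0
  L3 @0x2A[29] → 0x2C007  P=1,RW=1,US=1,PS=0
  ⇒ phys 0x2CAC3  [4 reads]

TLB: [["0x38143210", "0x24"], ["0x98402C1D", "0x2C"]]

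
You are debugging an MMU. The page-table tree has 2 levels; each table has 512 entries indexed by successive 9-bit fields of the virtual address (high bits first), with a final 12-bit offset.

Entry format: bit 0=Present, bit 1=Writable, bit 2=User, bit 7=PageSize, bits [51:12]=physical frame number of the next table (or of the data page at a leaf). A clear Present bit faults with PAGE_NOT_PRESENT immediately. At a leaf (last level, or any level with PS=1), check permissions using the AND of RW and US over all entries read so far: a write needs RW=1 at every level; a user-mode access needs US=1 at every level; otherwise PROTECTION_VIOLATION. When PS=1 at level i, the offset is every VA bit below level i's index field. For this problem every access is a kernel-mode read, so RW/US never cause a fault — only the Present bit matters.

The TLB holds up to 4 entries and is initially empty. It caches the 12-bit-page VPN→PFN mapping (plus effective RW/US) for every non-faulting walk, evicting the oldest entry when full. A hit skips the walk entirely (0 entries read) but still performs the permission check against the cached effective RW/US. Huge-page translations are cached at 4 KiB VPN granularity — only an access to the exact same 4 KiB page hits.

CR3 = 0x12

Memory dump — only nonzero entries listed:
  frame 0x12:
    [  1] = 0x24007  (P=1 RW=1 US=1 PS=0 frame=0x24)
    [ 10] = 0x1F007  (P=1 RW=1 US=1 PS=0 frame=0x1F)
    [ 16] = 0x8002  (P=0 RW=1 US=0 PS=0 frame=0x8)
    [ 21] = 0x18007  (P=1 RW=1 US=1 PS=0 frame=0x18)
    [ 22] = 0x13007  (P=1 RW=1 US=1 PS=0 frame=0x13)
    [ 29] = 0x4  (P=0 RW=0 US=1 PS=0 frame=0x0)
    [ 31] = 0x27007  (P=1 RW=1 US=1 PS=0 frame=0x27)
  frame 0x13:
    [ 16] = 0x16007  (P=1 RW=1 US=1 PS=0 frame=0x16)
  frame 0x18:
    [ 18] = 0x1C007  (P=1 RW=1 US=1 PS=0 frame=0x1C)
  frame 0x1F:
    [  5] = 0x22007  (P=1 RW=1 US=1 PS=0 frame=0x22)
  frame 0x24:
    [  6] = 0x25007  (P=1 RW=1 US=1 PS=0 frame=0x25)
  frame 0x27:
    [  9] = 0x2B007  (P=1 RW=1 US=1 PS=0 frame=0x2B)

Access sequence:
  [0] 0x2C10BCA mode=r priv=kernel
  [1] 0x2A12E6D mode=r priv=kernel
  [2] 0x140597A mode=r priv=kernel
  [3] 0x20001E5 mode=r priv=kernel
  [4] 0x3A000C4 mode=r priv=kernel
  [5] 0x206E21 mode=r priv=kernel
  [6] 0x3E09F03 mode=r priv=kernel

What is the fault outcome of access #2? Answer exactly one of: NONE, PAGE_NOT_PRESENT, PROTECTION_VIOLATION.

Trace:
#0 VA=0x2C10BCA (r,kernel):
  [0] read 0x12 idx=22: raw=0x13007 flags P=1 W=1 U=1 S=0
  [1] read 0x13 idx=16: raw=0x16007 flags P=1 W=1 U=1 S=0
  ⇒ phys 0x16BCA  [2 reads]
#1 VA=0x2A12E6D (r,kernel):
  [0] read 0x12 idx=21: raw=0x18007 flags P=1 W=1 U=1 S=0
  [1] read 0x18 idx=18: raw=0x1C007 flags P=1 W=1 U=1 S=0
  ⇒ phys 0x1CE6D  [2 reads]
#2 VA=0x140597A (r,kernel):
  [0] read 0x12 idx=10: raw=0x1F007 flags P=1 W=1 U=1 S=0
  [1] read 0x1F idx=5: raw=0x22007 flags P=1 W=1 U=1 S=0
  ⇒ phys 0x2297A  [2 reads]
#3 VA=0x20001E5 (r,kernel):
  [0] read 0x12 idx=16: raw=0x8002 flags P=0 W=1 U=0 S=0
  ✗ PAGE_NOT_PRESENT  [1 reads]
#4 VA=0x3A000C4 (r,kernel):
  [0] read 0x12 idx=29: raw=0x4 flags P=0 W=0 U=1 S=0
  ✗ PAGE_NOT_PRESENT  [1 reads]
#5 VA=0x206E21 (r,kernel):
  [0] read 0x12 idx=1: raw=0x24007 flags P=1 W=1 U=1 S=0
  [1] read 0x24 idx=6: raw=0x25007 flags P=1 W=1 U=1 S=0
  ⇒ phys 0x25E21  [2 reads]
#6 VA=0x3E09F03 (r,kernel):
  [0] read 0x12 idx=31: raw=0x27007 flags P=1 W=1 U=1 S=0
  [1] read 0x27 idx=9: raw=0x2B007 flags P=1 W=1 U=1 S=0
  ⇒ phys 0x2BF03  [2 reads]

Access #2 fault: NONE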